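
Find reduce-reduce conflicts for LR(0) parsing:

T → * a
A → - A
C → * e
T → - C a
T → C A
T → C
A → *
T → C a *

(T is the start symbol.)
Augment with T' → T and build the canonical LR(0) collection (I0 = CLOSURE({[T' → . T]}), then GOTO on every symbol after a dot until no new states appear). It has 16 states:
  I0: { [C → . * e], [T → . * a], [T → . - C a], [T → . C A], [T → . C a *], [T → . C], [T' → . T] }  — shift
  I1: { [C → * . e], [T → * . a] }  — shift
  I2: { [C → . * e], [T → - . C a] }  — shift
  I3: { [A → . *], [A → . - A], [T → C . A], [T → C . a *], [T → C .] }  — shift, reduce
  I4: { [T' → T .] }  — accept
  I5: { [A → * .] }  — reduce
  I6: { [A → - . A], [A → . *], [A → . - A] }  — shift
  I7: { [T → C A .] }  — reduce
  I8: { [T → C a . *] }  — shift
  I9: { [T → C a * .] }  — reduce
  I10: { [A → - A .] }  — reduce
  I11: { [C → * . e] }  — shift
  I12: { [T → - C . a] }  — shift
  I13: { [T → - C a .] }  — reduce
  I14: { [C → * e .] }  — reduce
  I15: { [T → * a .] }  — reduce

No state contains more than one complete item.

Answer: No reduce-reduce conflicts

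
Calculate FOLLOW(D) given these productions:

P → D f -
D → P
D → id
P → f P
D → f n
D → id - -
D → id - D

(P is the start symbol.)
In P → D f -: D is followed by f '-', add FIRST(f '-') \ {ε} = { 'f' }
In D → id - D: D is at the end; this adds FOLLOW(D) to itself — nothing new

Taking the union: FOLLOW(D) = { 'f' }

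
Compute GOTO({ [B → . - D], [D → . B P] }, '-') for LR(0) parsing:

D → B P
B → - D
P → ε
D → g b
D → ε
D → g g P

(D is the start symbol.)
{ [B → - . D], [B → . - D], [D → . B P], [D → . g b], [D → . g g P], [D → .] }

GOTO(I, '-') = CLOSURE({ [A → αX.β] : [A → α.Xβ] ∈ I, X = '-' })

Items with dot before '-', with the dot advanced:
  [B → . - D] → [B → - . D]
Closure of the advanced items:
  [B → - . D] has the dot before D: add [D → . B P], [D → . g b], [D → .], [D → . g g P]
  [D → . B P] has the dot before B: add [B → . - D]

GOTO = { [B → - . D], [B → . - D], [D → . B P], [D → . g b], [D → . g g P], [D → .] }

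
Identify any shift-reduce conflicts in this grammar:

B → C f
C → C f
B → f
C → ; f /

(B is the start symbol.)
No shift-reduce conflicts

A shift-reduce conflict occurs when an LR(0) state has both:
  - a complete (reduce) item [A → α .] (dot at the end), and
  - a shift item [B → β . c γ] (dot before a terminal).

Augment with B' → B and build the canonical LR(0) collection (I0 = CLOSURE({[B' → . B]}), then GOTO on every symbol after a dot until no new states appear). It has 8 states:
  I0: { [B → . C f], [B → . f], [B' → . B], [C → . ; f /], [C → . C f] }  — shift
  I1: { [C → ; . f /] }  — shift
  I2: { [B' → B .] }  — accept
  I3: { [B → C . f], [C → C . f] }  — shift
  I4: { [B → f .] }  — reduce
  I5: { [B → C f .], [C → C f .] }  — 2 reduces
  I6: { [C → ; f . /] }  — shift
  I7: { [C → ; f / .] }  — reduce

No state contains both a complete item and a shift item.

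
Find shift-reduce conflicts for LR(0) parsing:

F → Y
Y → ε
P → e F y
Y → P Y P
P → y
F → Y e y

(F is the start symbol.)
Yes — I0: [Y → .] vs [P → . e F y]; I2: [Y → .] vs [P → . e F y]; I3: [F → Y .] vs [F → Y . e y]; I4: [Y → .] vs [P → . e F y]

A shift-reduce conflict occurs when an LR(0) state has both:
  - a complete (reduce) item [A → α .] (dot at the end), and
  - a shift item [B → β . c γ] (dot before a terminal).

Augment with F' → F and build the canonical LR(0) collection (I0 = CLOSURE({[F' → . F]}), then GOTO on every symbol after a dot until no new states appear). It has 12 states:
  I0: { [F → . Y e y], [F → . Y], [F' → . F], [P → . e F y], [P → . y], [Y → . P Y P], [Y → .] }  — shift, reduce
  I1: { [F' → F .] }  — accept
  I2: { [P → . e F y], [P → . y], [Y → . P Y P], [Y → .], [Y → P . Y P] }  — shift, reduce
  I3: { [F → Y . e y], [F → Y .] }  — shift, reduce
  I4: { [F → . Y e y], [F → . Y], [P → . e F y], [P → . y], [P → e . F y], [Y → . P Y P], [Y → .] }  — shift, reduce
  I5: { [P → y .] }  — reduce
  I6: { [P → e F . y] }  — shift
  I7: { [P → e F y .] }  — reduce
  I8: { [F → Y e . y] }  — shift
  I9: { [F → Y e y .] }  — reduce
  I10: { [P → . e F y], [P → . y], [Y → P Y . P] }  — shift
  I11: { [Y → P Y P .] }  — reduce

I0 contains reduce item [Y → .] and shift items [P → . e F y], [P → . y] — shift-reduce conflict.
I2 contains reduce item [Y → .] and shift items [P → . e F y], [P → . y] — shift-reduce conflict.
I3 contains reduce item [F → Y .] and shift item [F → Y . e y] — shift-reduce conflict.
I4 contains reduce item [Y → .] and shift items [P → . e F y], [P → . y] — shift-reduce conflict.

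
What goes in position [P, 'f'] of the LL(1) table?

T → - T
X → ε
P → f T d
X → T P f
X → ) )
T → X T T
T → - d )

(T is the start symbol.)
To find M[P, 'f'], we find productions for P where 'f' is in the predict set (PREDICT(N → α) = (FIRST(α) \ {ε}) ∪ (FOLLOW(N) if α ⇒* ε)).

P → f T d: PREDICT = { 'f' }
  'f' is in predict set, so this production goes in M[P, 'f']

M[P, 'f'] = P → f T d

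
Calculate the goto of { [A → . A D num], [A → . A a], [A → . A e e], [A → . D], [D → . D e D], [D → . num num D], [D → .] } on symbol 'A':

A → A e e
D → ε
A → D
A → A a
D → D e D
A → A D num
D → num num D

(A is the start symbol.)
GOTO(I, 'A') = CLOSURE({ [A → αX.β] : [A → α.Xβ] ∈ I, X = 'A' })

Items with dot before 'A', with the dot advanced:
  [A → . A D num] → [A → A . D num]
  [A → . A a] → [A → A . a]
  [A → . A e e] → [A → A . e e]
Closure of the advanced items:
  [A → A . D num] has the dot before D: add [D → .], [D → . D e D], [D → . num num D]

GOTO = { [A → A . D num], [A → A . a], [A → A . e e], [D → . D e D], [D → . num num D], [D → .] }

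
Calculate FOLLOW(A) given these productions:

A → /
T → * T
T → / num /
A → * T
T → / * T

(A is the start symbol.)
{ $ }

To compute FOLLOW(A), find every occurrence of A on a right-hand side N → α A β: add FIRST(β) \ {ε}, and if β is empty or nullable also add FOLLOW(N). Iterate to a fixed point.

A is the start symbol, so $ ∈ FOLLOW(A).
A does not occur on any right-hand side.

Taking the union: FOLLOW(A) = { $ }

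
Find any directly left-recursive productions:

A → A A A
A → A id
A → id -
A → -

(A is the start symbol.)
Yes, A is left-recursive

Direct left recursion occurs when N → N α for some non-terminal N (the right-hand side begins with the left-hand side itself).

A → A A A: LEFT RECURSIVE (starts with A)
A → A id: LEFT RECURSIVE (starts with A)
A → id -: starts with id
A → -: starts with '-'

The grammar has direct left recursion on: A.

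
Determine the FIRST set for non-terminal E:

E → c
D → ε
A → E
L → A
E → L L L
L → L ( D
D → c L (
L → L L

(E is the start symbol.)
{ 'c' }

FIRST sets of the other non-terminals involved (by the same procedure, iterated to a fixed point):
  FIRST(L) = { 'c' }

From E → c:
  - c is a terminal: add 'c' and stop
From E → L L L:
  - L is a non-terminal: add FIRST(L) \ {ε} = { 'c' }
    L is not nullable, so stop

Collecting: FIRST(E) = { 'c' }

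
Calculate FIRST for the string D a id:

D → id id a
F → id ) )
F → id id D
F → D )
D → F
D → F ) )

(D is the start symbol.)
FIRST sets of the non-terminals involved (from the grammar, by fixed-point iteration):
  FIRST(D) = { 'id' }

To compute FIRST(D a id), process the symbols left to right:
Symbol D is a non-terminal. Add FIRST(D) \ {ε} = { 'id' }
D is not nullable (ε ∉ FIRST(D)), so stop here.
FIRST(D a id) = { 'id' }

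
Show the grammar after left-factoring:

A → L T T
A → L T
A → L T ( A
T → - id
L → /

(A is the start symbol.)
A → L T A'
A' → T
A' → ε
A' → ( A
T → - id
L → /

Left-factoring transforms A → αβ₁ | αβ₂ into A → αA' and A' → β₁ | β₂
(α is the longest common prefix among the alternatives). Repeat until
no nonterminal has two alternatives with a common prefix.

Round 1: A has alternatives sharing prefix 'L T'. Introduce A': A → L T A'
  Add: A' → T
  Add: A' → ε
  Add: A' → ( A

No remaining common prefixes — done.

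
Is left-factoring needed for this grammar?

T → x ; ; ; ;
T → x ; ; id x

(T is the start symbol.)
Yes, T has productions with common prefix 'x ; ;'

Left-factoring is needed when two productions for the same non-terminal
share a common prefix on the right-hand side.

Productions for T:
  T → x ; ; ; ;
  T → x ; ; id x

Found common prefix 'x ; ;' in productions for T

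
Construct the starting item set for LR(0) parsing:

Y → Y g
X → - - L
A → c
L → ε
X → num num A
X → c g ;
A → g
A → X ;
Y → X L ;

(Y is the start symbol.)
{ [X → . - - L], [X → . c g ;], [X → . num num A], [Y → . X L ;], [Y → . Y g], [Y' → . Y] }

First, augment the grammar with Y' → Y
I₀ = CLOSURE({ [Y' → . Y] }):
  [Y' → . Y] has the dot before Y: add [Y → . Y g], [Y → . X L ;]
  [Y → . X L ;] has the dot before X: add [X → . - - L], [X → . num num A], [X → . c g ;]
No further items can be added.

I₀ = { [X → . - - L], [X → . c g ;], [X → . num num A], [Y → . X L ;], [Y → . Y g], [Y' → . Y] }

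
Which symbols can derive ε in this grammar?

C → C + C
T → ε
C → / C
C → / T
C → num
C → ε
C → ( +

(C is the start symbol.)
ε-productions: T → ε, C → ε
So T, C are immediately nullable.
Every non-terminal is now nullable.
Nullable = { 'C', 'T' }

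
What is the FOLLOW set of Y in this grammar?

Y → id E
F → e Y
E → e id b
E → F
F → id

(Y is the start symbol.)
Y is the start symbol, so $ ∈ FOLLOW(Y).
In F → e Y: Y is at the end, add FOLLOW(F)

The FOLLOW sets referred to above (computed the same way, to a fixed point):
  FOLLOW(F) = { $ }

Taking the union: FOLLOW(Y) = { $ }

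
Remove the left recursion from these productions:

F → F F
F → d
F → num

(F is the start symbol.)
F is directly left-recursive. The standard transformation for
  A → A α₁ | ... | A α_m | β₁ | ... | β_n
is
  A  → β₁ A' | ... | β_n A'
  A' → α₁ A' | ... | α_m A' | ε

F → d becomes F → d F'
F → num becomes F → num F'
F → F F becomes F' → F F'
Add F' → ε

Resulting grammar:
F → d F'
F → num F'
F' → F F'
F' → ε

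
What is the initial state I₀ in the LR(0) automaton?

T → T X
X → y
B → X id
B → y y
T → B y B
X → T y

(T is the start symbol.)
First, augment the grammar with T' → T
I₀ = CLOSURE({ [T' → . T] }):
  [T' → . T] has the dot before T: add [T → . T X], [T → . B y B]
  [T → . B y B] has the dot before B: add [B → . X id], [B → . y y]
  [B → . X id] has the dot before X: add [X → . y], [X → . T y]
No further items can be added.

I₀ = { [B → . X id], [B → . y y], [T → . B y B], [T → . T X], [T' → . T], [X → . T y], [X → . y] }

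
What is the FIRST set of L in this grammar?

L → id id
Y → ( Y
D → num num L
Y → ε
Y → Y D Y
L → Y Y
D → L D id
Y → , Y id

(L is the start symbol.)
To compute FIRST(L), examine every production with L on the left-hand side, reading each right-hand side left to right until a non-nullable symbol is reached.

FIRST sets of the other non-terminals involved (by the same procedure, iterated to a fixed point):
  FIRST(Y) = { '(', ',', 'id', 'num', ε }

From L → id id:
  - id is a terminal: add 'id' and stop
From L → Y Y:
  - Y is a non-terminal: add FIRST(Y) \ {ε} = { '(', ',', 'id', 'num' }
    Y is nullable, so continue to the next symbol
  - Y is a non-terminal: add FIRST(Y) \ {ε} = { '(', ',', 'id', 'num' }
    Y is nullable and nothing follows, so the whole right-hand side can vanish: ε ∈ FIRST(L)

Collecting: FIRST(L) = { '(', ',', 'id', 'num', ε }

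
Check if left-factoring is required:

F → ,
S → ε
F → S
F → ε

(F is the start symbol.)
No, left-factoring is not needed

Left-factoring is needed when two productions for the same non-terminal
share a common prefix on the right-hand side.

Productions for F:
  F → ,
  F → S
  F → ε

No common prefixes found.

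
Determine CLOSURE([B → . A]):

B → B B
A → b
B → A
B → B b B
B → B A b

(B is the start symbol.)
To compute CLOSURE, for each item [A → α.Bβ] where B is a non-terminal, add [B → .γ] for all productions B → γ; repeat for the newly added items until nothing changes.

Start with: [B → . A]
  [B → . A] has the dot before A: add [A → . b]
No further items can be added.

CLOSURE = { [A → . b], [B → . A] }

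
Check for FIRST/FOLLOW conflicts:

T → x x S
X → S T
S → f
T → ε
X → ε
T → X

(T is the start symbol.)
A FIRST/FOLLOW conflict occurs when a non-terminal N has a nullable alternative N → β (β ⇒* ε) and another alternative N → α with FIRST(α) ∩ FOLLOW(N) ≠ ∅: on such a lookahead the parser cannot decide between expanding α and letting N vanish via β.

Nullable non-terminals: T, X.
FIRST sets used below: FIRST(X) = { 'f', ε }, FIRST(S) = { 'f' }

T: nullable alternative(s) T → ε, T → X; FOLLOW(T) = { $ }
  T → x x S: FIRST \ {ε} = { 'x' } — disjoint from FOLLOW(T)
  T → ε: FIRST \ {ε} = { } — disjoint from FOLLOW(T)
  T → X: FIRST \ {ε} = { 'f' } — disjoint from FOLLOW(T)

X: nullable alternative(s) X → ε; FOLLOW(X) = { $ }
  X → S T: FIRST \ {ε} = { 'f' } — disjoint from FOLLOW(X)
  X → ε: FIRST \ {ε} = { } — this is the only nullable alternative, skip

S has no nullable alternative, so no FIRST/FOLLOW check is needed there.

No FIRST/FOLLOW conflicts found.

Answer: No FIRST/FOLLOW conflicts.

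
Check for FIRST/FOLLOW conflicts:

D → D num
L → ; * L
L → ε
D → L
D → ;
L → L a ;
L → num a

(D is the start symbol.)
Yes. D → D num with FOLLOW(D) on { 'num' }; L → L a ';' with FOLLOW(L) on { 'a', 'num' }; L → num a with FOLLOW(L) on { 'num' }

A FIRST/FOLLOW conflict occurs when a non-terminal N has a nullable alternative N → β (β ⇒* ε) and another alternative N → α with FIRST(α) ∩ FOLLOW(N) ≠ ∅: on such a lookahead the parser cannot decide between expanding α and letting N vanish via β.

Nullable non-terminals: D, L.
FIRST sets used below: FIRST(D) = { ';', 'a', 'num', ε }, FIRST(L) = { ';', 'a', 'num', ε }

D: nullable alternative(s) D → L; FOLLOW(D) = { $, 'num' }
  D → D num: FIRST \ {ε} = { ';', 'a', 'num' } — overlaps FOLLOW(D) on { 'num' }: CONFLICT
  D → L: FIRST \ {ε} = { ';', 'a', 'num' } — this is the only nullable alternative, skip
  D → ;: FIRST \ {ε} = { ';' } — disjoint from FOLLOW(D)

L: nullable alternative(s) L → ε; FOLLOW(L) = { $, 'a', 'num' }
  L → ; * L: FIRST \ {ε} = { ';' } — disjoint from FOLLOW(L)
  L → ε: FIRST \ {ε} = { } — this is the only nullable alternative, skip
  L → L a ;: FIRST \ {ε} = { ';', 'a', 'num' } — overlaps FOLLOW(L) on { 'a', 'num' }: CONFLICT
  L → num a: FIRST \ {ε} = { 'num' } — overlaps FOLLOW(L) on { 'num' }: CONFLICT

So the grammar has 3 FIRST/FOLLOW conflicts (marked CONFLICT above).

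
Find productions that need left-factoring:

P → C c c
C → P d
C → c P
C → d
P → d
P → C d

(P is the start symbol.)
Left-factoring is needed when two productions for the same non-terminal
share a common prefix on the right-hand side.

Productions for P:
  P → C c c
  P → d
  P → C d
Productions for C:
  C → P d
  C → c P
  C → d

Found common prefix 'C' in productions for P

Answer: Yes, P has productions with common prefix 'C'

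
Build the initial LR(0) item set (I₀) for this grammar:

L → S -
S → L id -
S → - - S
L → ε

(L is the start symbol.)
First, augment the grammar with L' → L
I₀ = CLOSURE({ [L' → . L] }):
  [L' → . L] has the dot before L: add [L → . S -], [L → .]
  [L → . S -] has the dot before S: add [S → . L id -], [S → . - - S]
No further items can be added.

I₀ = { [L → . S -], [L → .], [L' → . L], [S → . - - S], [S → . L id -] }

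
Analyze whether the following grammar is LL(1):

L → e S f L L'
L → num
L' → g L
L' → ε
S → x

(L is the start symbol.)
Relevant sets:
  FOLLOW(L') = { $, 'g' }

For L:
  PREDICT(L → e S f L L') = { 'e' }
  PREDICT(L → num) = { 'num' }
For L':
  PREDICT(L' → g L) = { 'g' }
  PREDICT(L' → ε) = { $, 'g' }
S has a single production, so nothing to check there.

Conflict found: Predict set conflict for L': { 'g' }
The grammar is NOT LL(1).

Answer: No. Predict set conflict for L': { 'g' }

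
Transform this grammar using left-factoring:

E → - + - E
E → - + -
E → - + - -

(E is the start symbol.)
Left-factoring transforms A → αβ₁ | αβ₂ into A → αA' and A' → β₁ | β₂
(α is the longest common prefix among the alternatives). Repeat until
no nonterminal has two alternatives with a common prefix.

Round 1: E has alternatives sharing prefix '- + -'. Introduce E': E → - + - E'
  Add: E' → E
  Add: E' → ε
  Add: E' → -

No remaining common prefixes — done.

Resulting grammar:
E → - + - E'
E' → E
E' → ε
E' → -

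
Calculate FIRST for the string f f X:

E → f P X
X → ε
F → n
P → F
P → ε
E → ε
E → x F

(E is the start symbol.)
{ 'f' }

To compute FIRST(f f X), process the symbols left to right:
Symbol f is a terminal. Add 'f' and stop.
FIRST(f f X) = { 'f' }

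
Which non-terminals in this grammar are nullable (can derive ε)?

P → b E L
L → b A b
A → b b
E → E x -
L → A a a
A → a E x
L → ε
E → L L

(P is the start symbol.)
{ 'E', 'L' }

ε-productions: L → ε
So L is immediately nullable.
E → L L: every symbol on the right is nullable, so E is nullable too.
No further non-terminal can be added: every production for the remaining non-terminals contains a terminal or a non-nullable non-terminal.
Nullable = { 'E', 'L' }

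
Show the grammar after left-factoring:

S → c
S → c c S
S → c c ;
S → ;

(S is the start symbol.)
Left-factoring transforms A → αβ₁ | αβ₂ into A → αA' and A' → β₁ | β₂
(α is the longest common prefix among the alternatives). Repeat until
no nonterminal has two alternatives with a common prefix.

Round 1: S has alternatives sharing prefix 'c'. Introduce S': S → c S'
  Add: S' → ε
  Add: S' → c S
  Add: S' → c ;

Round 2: S' has alternatives sharing prefix 'c'. Introduce S'': S' → c S''
  Add: S'' → S
  Add: S'' → ;

No remaining common prefixes — done.

Resulting grammar:
S → c S'
S' → ε
S' → c S''
S'' → S
S'' → ;
S → ;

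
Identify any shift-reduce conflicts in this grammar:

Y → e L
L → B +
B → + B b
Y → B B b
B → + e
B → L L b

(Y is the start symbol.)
Yes — I7: [Y → e L .] vs [B → . + B b]; I11: [L → B + .] vs [B → . + B b]

A shift-reduce conflict occurs when an LR(0) state has both:
  - a complete (reduce) item [A → α .] (dot at the end), and
  - a shift item [B → β . c γ] (dot before a terminal).

Augment with Y' → Y and build the canonical LR(0) collection (I0 = CLOSURE({[Y' → . Y]}), then GOTO on every symbol after a dot until no new states appear). It has 17 states:
  I0: { [B → . + B b], [B → . + e], [B → . L L b], [L → . B +], [Y → . B B b], [Y → . e L], [Y' → . Y] }  — shift
  I1: { [B → + . B b], [B → + . e], [B → . + B b], [B → . + e], [B → . L L b], [L → . B +] }  — shift
  I2: { [B → . + B b], [B → . + e], [B → . L L b], [L → . B +], [L → B . +], [Y → B . B b] }  — shift
  I3: { [B → . + B b], [B → . + e], [B → . L L b], [B → L . L b], [L → . B +] }  — shift
  I4: { [Y' → Y .] }  — accept
  I5: { [B → . + B b], [B → . + e], [B → . L L b], [L → . B +], [Y → e . L] }  — shift
  I6: { [L → B . +] }  — shift
  I7: { [B → . + B b], [B → . + e], [B → . L L b], [B → L . L b], [L → . B +], [Y → e L .] }  — shift, reduce
  I8: { [B → . + B b], [B → . + e], [B → . L L b], [B → L . L b], [B → L L . b], [L → . B +] }  — shift
  I9: { [B → L L b .] }  — reduce
  I10: { [L → B + .] }  — reduce
  I11: { [B → + . B b], [B → + . e], [B → . + B b], [B → . + e], [B → . L L b], [L → . B +], [L → B + .] }  — shift, reduce
  I12: { [L → B . +], [Y → B B . b] }  — shift
  I13: { [Y → B B b .] }  — reduce
  I14: { [B → + B . b], [L → B . +] }  — shift
  I15: { [B → + e .] }  — reduce
  I16: { [B → + B b .] }  — reduce

I7 contains reduce item [Y → e L .] and shift items [B → . + B b], [B → . + e] — shift-reduce conflict.
I11 contains reduce item [L → B + .] and shift items [B → . + B b], [B → . + e], [B → + . e] — shift-reduce conflict.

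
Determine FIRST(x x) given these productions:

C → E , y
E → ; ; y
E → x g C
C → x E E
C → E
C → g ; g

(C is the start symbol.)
To compute FIRST(x x), process the symbols left to right:
Symbol x is a terminal. Add 'x' and stop.
FIRST(x x) = { 'x' }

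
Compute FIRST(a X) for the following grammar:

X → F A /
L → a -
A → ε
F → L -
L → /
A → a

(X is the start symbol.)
To compute FIRST(a X), process the symbols left to right:
Symbol a is a terminal. Add 'a' and stop.
FIRST(a X) = { 'a' }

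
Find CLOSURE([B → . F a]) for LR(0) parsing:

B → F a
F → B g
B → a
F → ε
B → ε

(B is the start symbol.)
To compute CLOSURE, for each item [A → α.Bβ] where B is a non-terminal, add [B → .γ] for all productions B → γ; repeat for the newly added items until nothing changes.

Start with: [B → . F a]
  [B → . F a] has the dot before F: add [F → . B g], [F → .]
  [F → . B g] has the dot before B: add [B → . a], [B → .]
No further items can be added.

CLOSURE = { [B → . F a], [B → . a], [B → .], [F → . B g], [F → .] }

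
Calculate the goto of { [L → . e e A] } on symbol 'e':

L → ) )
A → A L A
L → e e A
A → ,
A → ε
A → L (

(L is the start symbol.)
GOTO(I, 'e') = CLOSURE({ [A → αX.β] : [A → α.Xβ] ∈ I, X = 'e' })

Items with dot before 'e', with the dot advanced:
  [L → . e e A] → [L → e . e A]
Closure adds nothing (no advanced item has the dot before a non-terminal).

GOTO = { [L → e . e A] }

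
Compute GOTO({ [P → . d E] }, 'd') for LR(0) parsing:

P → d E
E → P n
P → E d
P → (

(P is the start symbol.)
{ [E → . P n], [P → . (], [P → . E d], [P → . d E], [P → d . E] }

GOTO(I, 'd') = CLOSURE({ [A → αX.β] : [A → α.Xβ] ∈ I, X = 'd' })

Items with dot before 'd', with the dot advanced:
  [P → . d E] → [P → d . E]
Closure of the advanced items:
  [P → d . E] has the dot before E: add [E → . P n]
  [E → . P n] has the dot before P: add [P → . d E], [P → . E d], [P → . (]

GOTO = { [E → . P n], [P → . (], [P → . E d], [P → . d E], [P → d . E] }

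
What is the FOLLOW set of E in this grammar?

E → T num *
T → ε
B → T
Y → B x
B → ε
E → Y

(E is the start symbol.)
E is the start symbol, so $ ∈ FOLLOW(E).
E does not occur on any right-hand side.

Taking the union: FOLLOW(E) = { $ }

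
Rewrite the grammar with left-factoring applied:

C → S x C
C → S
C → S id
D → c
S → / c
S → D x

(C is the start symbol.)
Left-factoring transforms A → αβ₁ | αβ₂ into A → αA' and A' → β₁ | β₂
(α is the longest common prefix among the alternatives). Repeat until
no nonterminal has two alternatives with a common prefix.

Round 1: C has alternatives sharing prefix 'S'. Introduce C': C → S C'
  Add: C' → x C
  Add: C' → ε
  Add: C' → id

No remaining common prefixes — done.

Resulting grammar:
C → S C'
C' → x C
C' → ε
C' → id
D → c
S → / c
S → D x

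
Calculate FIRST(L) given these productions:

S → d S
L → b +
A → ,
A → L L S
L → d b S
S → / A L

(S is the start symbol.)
To compute FIRST(L), examine every production with L on the left-hand side, reading each right-hand side left to right until a non-nullable symbol is reached.

From L → b +:
  - b is a terminal: add 'b' and stop
From L → d b S:
  - d is a terminal: add 'd' and stop

Collecting: FIRST(L) = { 'b', 'd' }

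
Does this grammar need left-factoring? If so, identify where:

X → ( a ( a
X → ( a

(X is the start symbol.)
Yes, X has productions with common prefix '( a'

Left-factoring is needed when two productions for the same non-terminal
share a common prefix on the right-hand side.

Productions for X:
  X → ( a ( a
  X → ( a

Found common prefix '( a' in productions for X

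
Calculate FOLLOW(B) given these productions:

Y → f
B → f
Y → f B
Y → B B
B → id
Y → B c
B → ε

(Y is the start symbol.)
{ $, 'c', 'f', 'id' }

In Y → f B: B is at the end, add FOLLOW(Y)
In Y → B B: B is followed by B, add FIRST(B) \ {ε} = { 'f', 'id' }
  B is nullable, so also add FOLLOW(Y)
In Y → B B: B is at the end, add FOLLOW(Y)
In Y → B c: B is followed by c, add FIRST(c) \ {ε} = { 'c' }

The FOLLOW sets referred to above (computed the same way, to a fixed point):
  FOLLOW(Y) = { $ }

Taking the union: FOLLOW(B) = { $, 'c', 'f', 'id' }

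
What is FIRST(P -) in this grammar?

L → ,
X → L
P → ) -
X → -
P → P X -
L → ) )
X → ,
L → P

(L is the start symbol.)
{ ')' }

FIRST sets of the non-terminals involved (from the grammar, by fixed-point iteration):
  FIRST(P) = { ')' }

To compute FIRST(P -), process the symbols left to right:
Symbol P is a non-terminal. Add FIRST(P) \ {ε} = { ')' }
P is not nullable (ε ∉ FIRST(P)), so stop here.
FIRST(P -) = { ')' }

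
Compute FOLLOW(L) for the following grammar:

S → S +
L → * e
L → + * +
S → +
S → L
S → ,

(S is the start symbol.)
{ $, '+' }

In S → L: L is at the end, add FOLLOW(S)

The FOLLOW sets referred to above (computed the same way, to a fixed point):
  FOLLOW(S) = { $, '+' }

Taking the union: FOLLOW(L) = { $, '+' }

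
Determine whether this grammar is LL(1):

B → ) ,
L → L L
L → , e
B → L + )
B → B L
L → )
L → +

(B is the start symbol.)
No. Predict set conflict for B: { ')' }

A grammar is LL(1) if for each non-terminal N with multiple productions, the predict sets of those productions are pairwise disjoint, where PREDICT(N → α) = (FIRST(α) \ {ε}) ∪ (FOLLOW(N) if α ⇒* ε).

Relevant sets:
  FIRST(L) = { ')', '+', ',' }
  FIRST(B) = { ')', '+', ',' }

For B:
  PREDICT(B → ')' ',') = { ')' }
  PREDICT(B → L '+' ')') = { ')', '+', ',' }
  PREDICT(B → B L) = { ')', '+', ',' }
For L:
  PREDICT(L → L L) = { ')', '+', ',' }
  PREDICT(L → ',' e) = { ',' }
  PREDICT(L → ')') = { ')' }
  PREDICT(L → '+') = { '+' }

Conflict found: Predict set conflict for B: { ')' }
The grammar is NOT LL(1).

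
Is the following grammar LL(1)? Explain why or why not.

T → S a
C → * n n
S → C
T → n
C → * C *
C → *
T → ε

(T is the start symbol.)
No. Predict set conflict for C: { '*' }

A grammar is LL(1) if for each non-terminal N with multiple productions, the predict sets of those productions are pairwise disjoint, where PREDICT(N → α) = (FIRST(α) \ {ε}) ∪ (FOLLOW(N) if α ⇒* ε).

Relevant sets:
  FIRST(S) = { '*' }
  FOLLOW(T) = { $ }

For T:
  PREDICT(T → S a) = { '*' }
  PREDICT(T → n) = { 'n' }
  PREDICT(T → ε) = { $ }
For C:
  PREDICT(C → '*' n n) = { '*' }
  PREDICT(C → '*' C '*') = { '*' }
  PREDICT(C → '*') = { '*' }
S has a single production, so nothing to check there.

Conflict found: Predict set conflict for C: { '*' }
The grammar is NOT LL(1).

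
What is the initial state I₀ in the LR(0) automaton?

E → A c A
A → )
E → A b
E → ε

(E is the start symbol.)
{ [A → . )], [E → . A b], [E → . A c A], [E → .], [E' → . E] }

First, augment the grammar with E' → E
I₀ = CLOSURE({ [E' → . E] }):
  [E' → . E] has the dot before E: add [E → . A c A], [E → . A b], [E → .]
  [E → . A c A] has the dot before A: add [A → . )]
No further items can be added.

I₀ = { [A → . )], [E → . A b], [E → . A c A], [E → .], [E' → . E] }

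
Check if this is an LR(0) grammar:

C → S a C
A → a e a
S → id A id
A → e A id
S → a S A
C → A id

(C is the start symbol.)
Yes, the grammar is LR(0)

Augment with C' → C and build the canonical LR(0) collection (I0 = CLOSURE({[C' → . C]}), then GOTO on every symbol after a dot until no new states appear). It has 20 states:
  I0: { [A → . a e a], [A → . e A id], [C → . A id], [C → . S a C], [C' → . C], [S → . a S A], [S → . id A id] }  — shift
  I1: { [C → A . id] }  — shift
  I2: { [C' → C .] }  — accept
  I3: { [C → S . a C] }  — shift
  I4: { [A → a . e a], [S → . a S A], [S → . id A id], [S → a . S A] }  — shift
  I5: { [A → . a e a], [A → . e A id], [A → e . A id] }  — shift
  I6: { [A → . a e a], [A → . e A id], [S → id . A id] }  — shift
  I7: { [S → id A . id] }  — shift
  I8: { [A → a . e a] }  — shift
  I9: { [A → a e . a] }  — shift
  I10: { [A → a e a .] }  — reduce
  I11: { [S → id A id .] }  — reduce
  I12: { [A → e A . id] }  — shift
  I13: { [A → e A id .] }  — reduce
  I14: { [A → . a e a], [A → . e A id], [S → a S . A] }  — shift
  I15: { [S → . a S A], [S → . id A id], [S → a . S A] }  — shift
  I16: { [S → a S A .] }  — reduce
  I17: { [A → . a e a], [A → . e A id], [C → . A id], [C → . S a C], [C → S a . C], [S → . a S A], [S → . id A id] }  — shift
  I18: { [C → S a C .] }  — reduce
  I19: { [C → A id .] }  — reduce

Every state is either a pure shift/goto state or contains exactly one complete item and nothing to shift — no conflicts. The grammar is LR(0).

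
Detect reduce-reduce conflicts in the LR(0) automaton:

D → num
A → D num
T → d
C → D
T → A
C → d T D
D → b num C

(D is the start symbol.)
No reduce-reduce conflicts

A reduce-reduce conflict occurs when an LR(0) state has two complete items [A → α .] and [B → β .] — both call for a reduction, and with no lookahead the parser cannot choose between them.

Augment with D' → D and build the canonical LR(0) collection (I0 = CLOSURE({[D' → . D]}), then GOTO on every symbol after a dot until no new states appear). It has 14 states:
  I0: { [D → . b num C], [D → . num], [D' → . D] }  — shift
  I1: { [D' → D .] }  — accept
  I2: { [D → b . num C] }  — shift
  I3: { [D → num .] }  — reduce
  I4: { [C → . D], [C → . d T D], [D → . b num C], [D → . num], [D → b num . C] }  — shift
  I5: { [D → b num C .] }  — reduce
  I6: { [C → D .] }  — reduce
  I7: { [A → . D num], [C → d . T D], [D → . b num C], [D → . num], [T → . A], [T → . d] }  — shift
  I8: { [T → A .] }  — reduce
  I9: { [A → D . num] }  — shift
  I10: { [C → d T . D], [D → . b num C], [D → . num] }  — shift
  I11: { [T → d .] }  — reduce
  I12: { [C → d T D .] }  — reduce
  I13: { [A → D num .] }  — reduce

No state contains more than one complete item.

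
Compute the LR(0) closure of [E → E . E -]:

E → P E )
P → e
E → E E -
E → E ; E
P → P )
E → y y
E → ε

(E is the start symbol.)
Start with: [E → E . E -]
  [E → E . E -] has the dot before E: add [E → . P E )], [E → . E E -], [E → . E ; E], [E → . y y], [E → .]
  [E → . P E )] has the dot before P: add [P → . e], [P → . P )]
No further items can be added.

CLOSURE = { [E → . E ; E], [E → . E E -], [E → . P E )], [E → . y y], [E → .], [E → E . E -], [P → . P )], [P → . e] }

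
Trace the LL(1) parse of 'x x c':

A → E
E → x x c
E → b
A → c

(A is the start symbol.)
Stack is shown with the top on the left.

Stack    Input    Action
------------------------
A $      x x c $  output A → E
E $      x x c $  output E → x x c
x x c $  x x c $  match 'x'
x c $    x c $    match 'x'
c $      c $      match 'c'
$        $        accept

The string is accepted.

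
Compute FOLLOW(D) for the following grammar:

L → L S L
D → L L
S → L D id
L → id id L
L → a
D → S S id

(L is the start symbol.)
To compute FOLLOW(D), find every occurrence of D on a right-hand side N → α D β: add FIRST(β) \ {ε}, and if β is empty or nullable also add FOLLOW(N). Iterate to a fixed point.

In S → L D id: D is followed by id, add FIRST(id) \ {ε} = { 'id' }

Taking the union: FOLLOW(D) = { 'id' }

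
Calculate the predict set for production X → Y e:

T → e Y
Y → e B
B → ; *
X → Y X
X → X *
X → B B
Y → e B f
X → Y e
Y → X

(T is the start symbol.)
{ ';', 'e' }

PREDICT(X → Y e) = (FIRST(RHS) \ {ε}) ∪ (FOLLOW(X) if ε ∈ FIRST(RHS), i.e. RHS ⇒* ε)
FIRST(Y) = { ';', 'e' }
FIRST(Y e) = { ';', 'e' }
ε ∉ FIRST(Y e), so FOLLOW(X) is not added.
PREDICT(X → Y e) = { ';', 'e' }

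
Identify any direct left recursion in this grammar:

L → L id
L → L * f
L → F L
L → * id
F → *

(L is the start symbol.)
L → L id: LEFT RECURSIVE (starts with L)
L → L * f: LEFT RECURSIVE (starts with L)
L → F L: starts with F
L → * id: starts with '*'
F → *: starts with '*'

The grammar has direct left recursion on: L.

Answer: Yes, L is left-recursive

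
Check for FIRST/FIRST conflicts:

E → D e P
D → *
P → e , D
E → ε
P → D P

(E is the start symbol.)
No FIRST/FIRST conflicts.

A FIRST/FIRST conflict occurs when two productions N → α and N → β for the same non-terminal have FIRST(α) ∩ FIRST(β) ≠ ∅ (with ε ∈ FIRST of a nullable right-hand side, so two nullable alternatives also conflict).

FIRST sets of the non-terminals at (or reachable through a nullable prefix from) the front of some alternative:
  FIRST(D) = { '*' }

Productions for E:
  E → D e P: FIRST = { '*' }
  E → ε: FIRST = { ε }
Productions for P:
  P → e , D: FIRST = { 'e' }
  P → D P: FIRST = { '*' }
D has only one production, so no FIRST/FIRST conflict is possible there.

All alternatives of each non-terminal have pairwise disjoint FIRST sets.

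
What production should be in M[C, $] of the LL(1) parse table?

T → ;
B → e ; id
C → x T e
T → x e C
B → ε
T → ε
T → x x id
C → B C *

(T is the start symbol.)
Empty (error entry)

To find M[C, $], we find productions for C where $ is in the predict set (PREDICT(N → α) = (FIRST(α) \ {ε}) ∪ (FOLLOW(N) if α ⇒* ε)).

Relevant sets:
  FIRST(B) = { 'e', ε }
  FIRST(C) = { 'e', 'x' }

C → x T e: PREDICT = { 'x' }
C → B C *: PREDICT = { 'e', 'x' }

M[C, $] is empty (no production applies)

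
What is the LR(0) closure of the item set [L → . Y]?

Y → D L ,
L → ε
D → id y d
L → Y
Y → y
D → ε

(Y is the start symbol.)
To compute CLOSURE, for each item [A → α.Bβ] where B is a non-terminal, add [B → .γ] for all productions B → γ; repeat for the newly added items until nothing changes.

Start with: [L → . Y]
  [L → . Y] has the dot before Y: add [Y → . D L ,], [Y → . y]
  [Y → . D L ,] has the dot before D: add [D → . id y d], [D → .]
No further items can be added.

CLOSURE = { [D → . id y d], [D → .], [L → . Y], [Y → . D L ,], [Y → . y] }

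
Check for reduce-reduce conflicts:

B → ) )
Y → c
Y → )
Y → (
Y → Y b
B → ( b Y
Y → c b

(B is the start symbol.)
No reduce-reduce conflicts

Augment with B' → B and build the canonical LR(0) collection (I0 = CLOSURE({[B' → . B]}), then GOTO on every symbol after a dot until no new states appear). It has 12 states:
  I0: { [B → . ( b Y], [B → . ) )], [B' → . B] }  — shift
  I1: { [B → ( . b Y] }  — shift
  I2: { [B → ) . )] }  — shift
  I3: { [B' → B .] }  — accept
  I4: { [B → ) ) .] }  — reduce
  I5: { [B → ( b . Y], [Y → . (], [Y → . )], [Y → . Y b], [Y → . c b], [Y → . c] }  — shift
  I6: { [Y → ( .] }  — reduce
  I7: { [Y → ) .] }  — reduce
  I8: { [B → ( b Y .], [Y → Y . b] }  — shift, reduce
  I9: { [Y → c . b], [Y → c .] }  — shift, reduce
  I10: { [Y → c b .] }  — reduce
  I11: { [Y → Y b .] }  — reduce

No state contains more than one complete item.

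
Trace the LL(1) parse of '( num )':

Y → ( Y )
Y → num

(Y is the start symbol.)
LL(1) parsing maintains a stack (initially the start symbol over $) and the input. At each step: if the stack top is a terminal, match it against the current input token; if it is a non-terminal N, replace it with the RHS of M[N, lookahead] (the unique production whose predict set contains the lookahead).

Stack is shown with the top on the left.

Stack    Input      Action
--------------------------
Y $      ( num ) $  output Y → ( Y )
( Y ) $  ( num ) $  match '('
Y ) $    num ) $    output Y → num
num ) $  num ) $    match 'num'
) $      ) $        match ')'
$        $          accept

The string is accepted.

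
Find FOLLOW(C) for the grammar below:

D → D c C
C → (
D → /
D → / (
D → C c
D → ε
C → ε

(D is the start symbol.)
{ $, 'c' }

To compute FOLLOW(C), find every occurrence of C on a right-hand side N → α C β: add FIRST(β) \ {ε}, and if β is empty or nullable also add FOLLOW(N). Iterate to a fixed point.

In D → D c C: C is at the end, add FOLLOW(D)
In D → C c: C is followed by c, add FIRST(c) \ {ε} = { 'c' }

The FOLLOW sets referred to above (computed the same way, to a fixed point):
  FOLLOW(D) = { $, 'c' }

Taking the union: FOLLOW(C) = { $, 'c' }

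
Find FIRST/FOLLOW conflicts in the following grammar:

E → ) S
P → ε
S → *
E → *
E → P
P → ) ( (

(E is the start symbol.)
A FIRST/FOLLOW conflict occurs when a non-terminal N has a nullable alternative N → β (β ⇒* ε) and another alternative N → α with FIRST(α) ∩ FOLLOW(N) ≠ ∅: on such a lookahead the parser cannot decide between expanding α and letting N vanish via β.

Nullable non-terminals: E, P.
FIRST sets used below: FIRST(P) = { ')', ε }

E: nullable alternative(s) E → P; FOLLOW(E) = { $ }
  E → ) S: FIRST \ {ε} = { ')' } — disjoint from FOLLOW(E)
  E → *: FIRST \ {ε} = { '*' } — disjoint from FOLLOW(E)
  E → P: FIRST \ {ε} = { ')' } — this is the only nullable alternative, skip

P: nullable alternative(s) P → ε; FOLLOW(P) = { $ }
  P → ε: FIRST \ {ε} = { } — this is the only nullable alternative, skip
  P → ) ( (: FIRST \ {ε} = { ')' } — disjoint from FOLLOW(P)

S has no nullable alternative, so no FIRST/FOLLOW check is needed there.

No FIRST/FOLLOW conflicts found.

Answer: No FIRST/FOLLOW conflicts.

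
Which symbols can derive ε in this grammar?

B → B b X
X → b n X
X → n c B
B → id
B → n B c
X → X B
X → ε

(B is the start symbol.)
{ 'X' }

A non-terminal is nullable if it can derive ε (the empty string): either it has an ε-production, or it has a production whose right-hand side consists entirely of nullable non-terminals.

ε-productions: X → ε
So X is immediately nullable.
No further non-terminal can be added: every production for the remaining non-terminals contains a terminal or a non-nullable non-terminal.
Nullable = { 'X' }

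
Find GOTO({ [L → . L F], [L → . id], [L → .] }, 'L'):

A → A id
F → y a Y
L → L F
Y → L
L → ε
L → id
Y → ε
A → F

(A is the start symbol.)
{ [F → . y a Y], [L → L . F] }

GOTO(I, 'L') = CLOSURE({ [A → αX.β] : [A → α.Xβ] ∈ I, X = 'L' })

Items with dot before 'L', with the dot advanced:
  [L → . L F] → [L → L . F]
Closure of the advanced items:
  [L → L . F] has the dot before F: add [F → . y a Y]

GOTO = { [F → . y a Y], [L → L . F] }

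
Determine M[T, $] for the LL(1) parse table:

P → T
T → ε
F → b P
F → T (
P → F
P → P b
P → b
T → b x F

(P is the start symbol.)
T → ε

To find M[T, $], we find productions for T where $ is in the predict set (PREDICT(N → α) = (FIRST(α) \ {ε}) ∪ (FOLLOW(N) if α ⇒* ε)).

Relevant sets:
  FOLLOW(T) = { $, '(', 'b' }

T → ε: PREDICT = { $, '(', 'b' }
  $ is in predict set, so this production goes in M[T, $]
T → b x F: PREDICT = { 'b' }

M[T, $] = T → ε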